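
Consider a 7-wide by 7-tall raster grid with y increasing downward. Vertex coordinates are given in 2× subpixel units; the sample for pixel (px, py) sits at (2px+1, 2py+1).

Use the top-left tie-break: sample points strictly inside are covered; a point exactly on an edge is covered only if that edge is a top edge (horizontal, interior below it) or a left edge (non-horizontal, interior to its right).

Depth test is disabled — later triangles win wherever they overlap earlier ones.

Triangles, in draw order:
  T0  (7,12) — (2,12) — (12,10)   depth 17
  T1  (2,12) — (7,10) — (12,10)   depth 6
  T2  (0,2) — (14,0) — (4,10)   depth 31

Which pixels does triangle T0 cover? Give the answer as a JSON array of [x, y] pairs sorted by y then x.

T0:
  2·area = 10
  edge (7, 12)→(2, 12): d=(-5,0) right/bottom  bias=-1
  edge (2, 12)→(12, 10): d=(10,-2) top-left  bias=+0
  edge (12, 10)→(7, 12): d=(-5,2) right/bottom  bias=-1
    (3,5)@(7, 11): e=[5,0,5] → █  [on edge]
    (4,5)@(9, 11): e=[5,4,1] → █
    (5,5)@(11, 11): e=[5,8,-3] → ·
    (3,6)@(7, 13): e=[-5,20,-5] → ·
    (4,6)@(9, 13): e=[-5,24,-9] → ·
  covered (2 px):
    · · · · · · ·
    · · · · · · ·
    · · · · · · ·
    · · · · · · ·
    · · · · · · ·
    · · · █ █ · ·
    · · · · · · ·
T1:
  2·area = 10
  edge (2, 12)→(7, 10): d=(5,-2) top-left  bias=+0
  edge (7, 10)→(12, 10): d=(5,0) top-left  bias=+0
  edge (12, 10)→(2, 12): d=(-10,2) right/bottom  bias=-1
    (2,5)@(5, 11): e=[1,5,4] → █
    (3,5)@(7, 11): e=[5,5,0] → ·  [on edge]
    (2,6)@(5, 13): e=[11,15,-16] → ·
  covered (1 px):
    · · · · · · ·
    · · · · · · ·
    · · · · · · ·
    · · · · · · ·
    · · · · · · ·
    · · █ · · · ·
    · · · · · · ·
T2:
  2·area = 120
  edge (0, 2)→(14, 0): d=(14,-2) top-left  bias=+0
  edge (14, 0)→(4, 10): d=(-10,10) right/bottom  bias=-1
  edge (4, 10)→(0, 2): d=(-4,-8) top-left  bias=+0
    (3,0)@(7, 1): e=[0,60,60] → █  [on edge]
    (4,0)@(9, 1): e=[4,40,76] → █
    (5,0)@(11, 1): e=[8,20,92] → █
    (6,0)@(13, 1): e=[12,0,108] → ·  [on edge]
    (0,1)@(1, 3): e=[16,100,4] → █
    (1,1)@(3, 3): e=[20,80,20] → █
    (2,1)@(5, 3): e=[24,60,36] → █
    (5,1)@(11, 3): e=[36,0,84] → ·  [on edge]
    (0,2)@(1, 5): e=[44,80,-4] → ·
    (1,2)@(3, 5): e=[48,60,12] → █
    (4,2)@(9, 5): e=[60,0,60] → ·  [on edge]
    (1,3)@(3, 7): e=[76,40,4] → █
    (3,3)@(7, 7): e=[84,0,36] → ·  [on edge]
    (2,4)@(5, 9): e=[108,0,12] → ·  [on edge]
    (1,5)@(3, 11): e=[132,0,-12] → ·  [on edge]
    (0,6)@(1, 13): e=[156,0,-36] → ·  [on edge]
  covered (13 px):
    · · · █ █ █ ·
    █ █ █ █ █ · ·
    · █ █ █ · · ·
    · █ █ · · · ·
    · · · · · · ·
    · · · · · · ·
    · · · · · · ·

Answer: [[3,5],[4,5]]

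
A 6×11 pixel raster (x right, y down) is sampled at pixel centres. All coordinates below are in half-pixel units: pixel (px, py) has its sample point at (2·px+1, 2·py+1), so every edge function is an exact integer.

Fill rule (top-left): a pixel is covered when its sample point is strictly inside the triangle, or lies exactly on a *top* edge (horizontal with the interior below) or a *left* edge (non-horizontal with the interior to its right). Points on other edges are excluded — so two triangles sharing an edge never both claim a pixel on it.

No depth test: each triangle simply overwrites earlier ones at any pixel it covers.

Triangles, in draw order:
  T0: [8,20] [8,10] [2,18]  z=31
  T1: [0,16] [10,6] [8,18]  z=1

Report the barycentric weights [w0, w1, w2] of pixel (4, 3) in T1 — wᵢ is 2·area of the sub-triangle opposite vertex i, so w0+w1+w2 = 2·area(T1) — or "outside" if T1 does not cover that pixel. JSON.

T0:
  2·area = 60  (B↔C swapped to make it positive)
  edge (8, 20)→(2, 18): d=(-6,-2) top-left  bias=+0
  edge (2, 18)→(8, 10): d=(6,-8) top-left  bias=+0
  edge (8, 10)→(8, 20): d=(0,10) right/bottom  bias=-1
    (3,6)@(7, 13): e=[40,10,10] → #
    (4,6)@(9, 13): e=[44,26,-10] → ·
    (2,7)@(5, 15): e=[24,6,30] → #
    (4,7)@(9, 15): e=[32,38,-10] → ·
    (1,8)@(3, 17): e=[8,2,50] → #
    (4,8)@(9, 17): e=[20,50,-10] → ·
    (1,9)@(3, 19): e=[-4,14,50] → ·
    (2,9)@(5, 19): e=[0,30,30] → #  [on edge]
    (4,9)@(9, 19): e=[8,62,-10] → ·
    (2,10)@(5, 21): e=[-12,42,30] → ·
    (3,10)@(7, 21): e=[-8,58,10] → ·
    (5,10)@(11, 21): e=[0,90,-30] → ·  [on edge]
  covered (8 px):
    · · · · · ·
    · · · · · ·
    · · · · · ·
    · · · · · ·
    · · · · · ·
    · · · · · ·
    · · · # · ·
    · · # # · ·
    · # # # · ·
    · · # # · ·
    · · · · · ·
T1:
  2·area = 100
  edge (0, 16)→(10, 6): d=(10,-10) top-left  bias=+0
  edge (10, 6)→(8, 18): d=(-2,12) right/bottom  bias=-1
  edge (8, 18)→(0, 16): d=(-8,-2) top-left  bias=+0
    (5,2)@(11, 5): e=[0,-10,110] → ·  [on edge]
    (4,3)@(9, 7): e=[0,10,90] → #  [on edge]
    (5,3)@(11, 7): e=[20,-14,94] → ·
    (3,4)@(7, 9): e=[0,30,70] → #  [on edge]
    (5,4)@(11, 9): e=[40,-18,78] → ·
    (2,5)@(5, 11): e=[0,50,50] → #  [on edge]
    (5,5)@(11, 11): e=[60,-22,62] → ·
    (1,6)@(3, 13): e=[0,70,30] → #  [on edge]
    (4,6)@(9, 13): e=[60,-2,42] → ·
    (0,7)@(1, 15): e=[0,90,10] → #  [on edge]
    (4,7)@(9, 15): e=[80,-6,26] → ·
    (0,8)@(1, 17): e=[20,86,-6] → ·
  covered (15 px):
    · · · · · ·
    · · · · · ·
    · · · · · ·
    · · · · # ·
    · · · # # ·
    · · # # # ·
    · # # # · ·
    # # # # · ·
    · · # # · ·
    · · · · · ·
    · · · · · ·

Result: [10,90,0]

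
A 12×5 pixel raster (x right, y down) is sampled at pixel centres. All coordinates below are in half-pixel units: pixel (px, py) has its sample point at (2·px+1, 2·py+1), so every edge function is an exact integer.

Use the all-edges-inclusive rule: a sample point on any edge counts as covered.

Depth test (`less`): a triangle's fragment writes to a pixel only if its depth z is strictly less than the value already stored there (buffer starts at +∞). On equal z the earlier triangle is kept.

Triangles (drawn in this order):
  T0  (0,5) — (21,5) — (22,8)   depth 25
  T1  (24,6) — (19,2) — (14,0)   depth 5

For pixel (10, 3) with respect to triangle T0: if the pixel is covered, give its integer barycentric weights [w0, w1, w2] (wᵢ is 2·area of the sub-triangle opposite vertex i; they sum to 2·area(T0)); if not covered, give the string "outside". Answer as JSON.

T0:
  2·area = 63
  edge (0, 5)→(21, 5): d=(21,0) inclusive
  edge (21, 5)→(22, 8): d=(1,3) inclusive
  edge (22, 8)→(0, 5): d=(-22,-3) inclusive
    (0,2)@(1, 5): e=[0,60,3] → #  [on edge]
    (1,2)@(3, 5): e=[0,54,9] → #  [on edge]
    (2,2)@(5, 5): e=[0,48,15] → #  [on edge]
    (3,2)@(7, 5): e=[0,42,21] → #  [on edge]
    (4,2)@(9, 5): e=[0,36,27] → #  [on edge]
    (5,2)@(11, 5): e=[0,30,33] → #  [on edge]
    (6,2)@(13, 5): e=[0,24,39] → #  [on edge]
    (7,2)@(15, 5): e=[0,18,45] → #  [on edge]
    (8,2)@(17, 5): e=[0,12,51] → #  [on edge]
    (9,2)@(19, 5): e=[0,6,57] → #  [on edge]
    (10,2)@(21, 5): e=[0,0,63] → #  [on edge]
    (11,2)@(23, 5): e=[0,-6,69] → ·  [on edge]
  covered (15 px):
    · · · · · · · · · · · ·
    · · · · · · · · · · · ·
    # # # # # # # # # # # ·
    · · · · · · · # # # # ·
    · · · · · · · · · · · ·
T1:
  2·area = 10  (B↔C swapped to make it positive)
  edge (24, 6)→(14, 0): d=(-10,-6) inclusive
  edge (14, 0)→(19, 2): d=(5,2) inclusive
  edge (19, 2)→(24, 6): d=(5,4) inclusive
    (9,1)@(19, 3): e=[0,5,5] → #  [on edge]
    (10,1)@(21, 3): e=[12,1,-3] → ·
    (9,2)@(19, 5): e=[-20,15,15] → ·
  covered (1 px):
    · · · · · · · · · · · ·
    · · · · · · · · · # · ·
    · · · · · · · · · · · ·
    · · · · · · · · · · · ·
    · · · · · · · · · · · ·

Answer: [2,19,42]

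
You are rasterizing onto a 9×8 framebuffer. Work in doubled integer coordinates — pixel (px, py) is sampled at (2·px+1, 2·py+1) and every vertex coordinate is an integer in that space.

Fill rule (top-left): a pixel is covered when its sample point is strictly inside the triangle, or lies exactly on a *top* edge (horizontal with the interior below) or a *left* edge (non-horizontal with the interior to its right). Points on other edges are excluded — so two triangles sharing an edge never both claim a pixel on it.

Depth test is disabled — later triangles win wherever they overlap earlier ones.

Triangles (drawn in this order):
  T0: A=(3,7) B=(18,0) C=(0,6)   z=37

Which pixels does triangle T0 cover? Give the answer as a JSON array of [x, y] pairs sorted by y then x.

T0:
  2·area = 36  (B↔C swapped to make it positive)
  edge (3, 7)→(0, 6): d=(-3,-1) top-left  bias=+0
  edge (0, 6)→(18, 0): d=(18,-6) top-left  bias=+0
  edge (18, 0)→(3, 7): d=(-15,7) right/bottom  bias=-1
    (7,0)@(15, 1): e=[30,0,6] → █  [on edge]
    (8,0)@(17, 1): e=[32,12,-8] → ·
    (4,1)@(9, 3): e=[18,0,18] → █  [on edge]
    (5,1)@(11, 3): e=[20,12,4] → █
    (6,1)@(13, 3): e=[22,24,-10] → ·
    (7,1)@(15, 3): e=[24,36,-24] → ·
    (1,2)@(3, 5): e=[6,0,30] → █  [on edge]
    (2,2)@(5, 5): e=[8,12,16] → █
    (3,2)@(7, 5): e=[10,24,2] → █
    (4,2)@(9, 5): e=[12,36,-12] → ·
    (5,2)@(11, 5): e=[14,48,-26] → ·
    (1,3)@(3, 7): e=[0,36,0] → ·  [on edge]
    (4,4)@(9, 9): e=[0,108,-72] → ·  [on edge]
    (7,5)@(15, 11): e=[0,180,-144] → ·  [on edge]
  covered (6 px):
    · · · · · · · █ ·
    · · · · █ █ · · ·
    · █ █ █ · · · · ·
    · · · · · · · · ·
    · · · · · · · · ·
    · · · · · · · · ·
    · · · · · · · · ·
    · · · · · · · · ·

Answer: [[7,0],[4,1],[5,1],[1,2],[2,2],[3,2]]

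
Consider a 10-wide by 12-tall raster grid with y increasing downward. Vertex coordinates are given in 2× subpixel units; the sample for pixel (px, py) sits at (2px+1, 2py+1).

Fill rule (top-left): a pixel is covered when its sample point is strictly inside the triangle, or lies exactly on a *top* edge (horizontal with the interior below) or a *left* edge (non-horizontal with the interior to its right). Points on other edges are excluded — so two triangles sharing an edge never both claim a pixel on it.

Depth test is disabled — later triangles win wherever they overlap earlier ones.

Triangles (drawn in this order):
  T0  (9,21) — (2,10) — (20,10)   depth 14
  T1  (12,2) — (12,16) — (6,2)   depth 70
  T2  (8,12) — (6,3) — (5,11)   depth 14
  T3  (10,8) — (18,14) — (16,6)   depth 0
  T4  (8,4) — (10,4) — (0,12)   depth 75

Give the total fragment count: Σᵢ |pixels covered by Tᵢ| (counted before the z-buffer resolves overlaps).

T0:
  2·area = 198
  edge (9, 21)→(2, 10): d=(-7,-11) top-left  bias=+0
  edge (2, 10)→(20, 10): d=(18,0) top-left  bias=+0
  edge (20, 10)→(9, 21): d=(-11,11) right/bottom  bias=-1
    (1,5)@(3, 11): e=[4,18,176] → #
    (2,5)@(5, 11): e=[26,18,154] → #
    (3,5)@(7, 11): e=[48,18,132] → #
    (4,5)@(9, 11): e=[70,18,110] → #
    (5,5)@(11, 11): e=[92,18,88] → #
    (6,5)@(13, 11): e=[114,18,66] → #
    (7,5)@(15, 11): e=[136,18,44] → #
    (8,5)@(17, 11): e=[158,18,22] → #
    (9,5)@(19, 11): e=[180,18,0] → ·  [on edge]
    (1,6)@(3, 13): e=[-10,54,154] → ·
    (2,6)@(5, 13): e=[12,54,132] → #
    (8,6)@(17, 13): e=[144,54,0] → ·  [on edge]
    (7,7)@(15, 15): e=[108,90,0] → ·  [on edge]
    (6,8)@(13, 17): e=[72,126,0] → ·  [on edge]
    (5,9)@(11, 19): e=[36,162,0] → ·  [on edge]
    (4,10)@(9, 21): e=[0,198,0] → ·  [on edge]
    (3,11)@(7, 23): e=[-36,234,0] → ·  [on edge]
  covered (22 px):
    · · · · · · · · · ·
    · · · · · · · · · ·
    · · · · · · · · · ·
    · · · · · · · · · ·
    · · · · · · · · · ·
    · # # # # # # # # ·
    · · # # # # # # · ·
    · · · # # # # · · ·
    · · · # # # · · · ·
    · · · · # · · · · ·
    · · · · · · · · · ·
    · · · · · · · · · ·
T1:
  2·area = 84
  edge (12, 2)→(12, 16): d=(0,14) right/bottom  bias=-1
  edge (12, 16)→(6, 2): d=(-6,-14) top-left  bias=+0
  edge (6, 2)→(12, 2): d=(6,0) top-left  bias=+0
    (3,1)@(7, 3): e=[70,8,6] → #
    (4,1)@(9, 3): e=[42,36,6] → #
    (5,1)@(11, 3): e=[14,64,6] → #
    (6,1)@(13, 3): e=[-14,92,6] → ·
    (3,2)@(7, 5): e=[70,-4,18] → ·
    (4,2)@(9, 5): e=[42,24,18] → #
    (6,2)@(13, 5): e=[-14,80,18] → ·
    (4,3)@(9, 7): e=[42,12,30] → #
    (6,3)@(13, 7): e=[-14,68,30] → ·
    (4,4)@(9, 9): e=[42,0,42] → #  [on edge]
    (6,4)@(13, 9): e=[-14,56,42] → ·
    (4,5)@(9, 11): e=[42,-12,54] → ·
    (7,11)@(15, 23): e=[-42,0,126] → ·  [on edge]
  covered (11 px):
    · · · · · · · · · ·
    · · · # # # · · · ·
    · · · · # # · · · ·
    · · · · # # · · · ·
    · · · · # # · · · ·
    · · · · · # · · · ·
    · · · · · # · · · ·
    · · · · · · · · · ·
    · · · · · · · · · ·
    · · · · · · · · · ·
    · · · · · · · · · ·
    · · · · · · · · · ·
T2:
  2·area = 25  (B↔C swapped to make it positive)
  edge (8, 12)→(5, 11): d=(-3,-1) top-left  bias=+0
  edge (5, 11)→(6, 3): d=(1,-8) top-left  bias=+0
  edge (6, 3)→(8, 12): d=(2,9) right/bottom  bias=-1
    (3,4)@(7, 9): e=[8,14,3] → #
    (4,4)@(9, 9): e=[10,30,-15] → ·
    (2,5)@(5, 11): e=[0,0,25] → #  [on edge]
    (4,5)@(9, 11): e=[4,32,-11] → ·
    (2,6)@(5, 13): e=[-6,2,29] → ·
    (3,6)@(7, 13): e=[-4,18,11] → ·
    (5,6)@(11, 13): e=[0,50,-25] → ·  [on edge]
    (8,7)@(17, 15): e=[0,100,-75] → ·  [on edge]
  covered (3 px):
    · · · · · · · · · ·
    · · · · · · · · · ·
    · · · · · · · · · ·
    · · · · · · · · · ·
    · · · # · · · · · ·
    · · # # · · · · · ·
    · · · · · · · · · ·
    · · · · · · · · · ·
    · · · · · · · · · ·
    · · · · · · · · · ·
    · · · · · · · · · ·
    · · · · · · · · · ·
T3:
  2·area = 52  (B↔C swapped to make it positive)
  edge (10, 8)→(16, 6): d=(6,-2) top-left  bias=+0
  edge (16, 6)→(18, 14): d=(2,8) right/bottom  bias=-1
  edge (18, 14)→(10, 8): d=(-8,-6) top-left  bias=+0
    (9,2)@(19, 5): e=[0,-26,78] → ·  [on edge]
    (6,3)@(13, 7): e=[0,26,26] → #  [on edge]
    (7,3)@(15, 7): e=[4,10,38] → #
    (8,3)@(17, 7): e=[8,-6,50] → ·
    (3,4)@(7, 9): e=[0,78,-26] → ·  [on edge]
    (6,4)@(13, 9): e=[12,30,10] → #
    (8,4)@(17, 9): e=[20,-2,34] → ·
    (0,5)@(1, 11): e=[0,130,-78] → ·  [on edge]
    (6,5)@(13, 11): e=[24,34,-6] → ·
    (7,5)@(15, 11): e=[28,18,6] → #
    (8,5)@(17, 11): e=[32,2,18] → #
    (9,5)@(19, 11): e=[36,-14,30] → ·
  covered (7 px):
    · · · · · · · · · ·
    · · · · · · · · · ·
    · · · · · · · · · ·
    · · · · · · # # · ·
    · · · · · · # # · ·
    · · · · · · · # # ·
    · · · · · · · · # ·
    · · · · · · · · · ·
    · · · · · · · · · ·
    · · · · · · · · · ·
    · · · · · · · · · ·
    · · · · · · · · · ·
T4:
  2·area = 16
  edge (8, 4)→(10, 4): d=(2,0) top-left  bias=+0
  edge (10, 4)→(0, 12): d=(-10,8) right/bottom  bias=-1
  edge (0, 12)→(8, 4): d=(8,-8) top-left  bias=+0
    (5,0)@(11, 1): e=[-6,22,0] → ·  [on edge]
    (4,1)@(9, 3): e=[-2,18,0] → ·  [on edge]
    (3,2)@(7, 5): e=[2,14,0] → #  [on edge]
    (4,2)@(9, 5): e=[2,-2,16] → ·
    (2,3)@(5, 7): e=[6,10,0] → #  [on edge]
    (3,3)@(7, 7): e=[6,-6,16] → ·
    (1,4)@(3, 9): e=[10,6,0] → #  [on edge]
    (2,4)@(5, 9): e=[10,-10,16] → ·
    (0,5)@(1, 11): e=[14,2,0] → #  [on edge]
    (1,5)@(3, 11): e=[14,-14,16] → ·
    (0,6)@(1, 13): e=[18,-18,16] → ·
  covered (4 px):
    · · · · · · · · · ·
    · · · · · · · · · ·
    · · · # · · · · · ·
    · · # · · · · · · ·
    · # · · · · · · · ·
    # · · · · · · · · ·
    · · · · · · · · · ·
    · · · · · · · · · ·
    · · · · · · · · · ·
    · · · · · · · · · ·
    · · · · · · · · · ·
    · · · · · · · · · ·

Final: 47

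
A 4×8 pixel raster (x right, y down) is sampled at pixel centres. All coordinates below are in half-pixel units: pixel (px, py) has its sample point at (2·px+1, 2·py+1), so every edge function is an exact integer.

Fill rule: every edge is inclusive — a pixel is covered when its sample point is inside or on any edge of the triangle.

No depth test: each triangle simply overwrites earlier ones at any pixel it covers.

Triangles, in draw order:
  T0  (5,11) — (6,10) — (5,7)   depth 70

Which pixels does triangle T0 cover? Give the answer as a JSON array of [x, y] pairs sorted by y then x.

T0:
  2·area = 4  (B↔C swapped to make it positive)
  edge (5, 11)→(5, 7): d=(0,-4) inclusive
  edge (5, 7)→(6, 10): d=(1,3) inclusive
  edge (6, 10)→(5, 11): d=(-1,1) inclusive
    (1,0)@(3, 1): e=[-8,0,12] → ·  [on edge]
    (2,0)@(5, 1): e=[0,-6,10] → ·  [on edge]
    (2,1)@(5, 3): e=[0,-4,8] → ·  [on edge]
    (2,2)@(5, 5): e=[0,-2,6] → ·  [on edge]
    (2,3)@(5, 7): e=[0,0,4] → #  [on edge]
    (3,3)@(7, 7): e=[8,-6,2] → ·
    (2,4)@(5, 9): e=[0,2,2] → #  [on edge]
    (3,4)@(7, 9): e=[8,-4,0] → ·  [on edge]
    (2,5)@(5, 11): e=[0,4,0] → #  [on edge]
    (3,5)@(7, 11): e=[8,-2,-2] → ·
    (1,6)@(3, 13): e=[-8,12,0] → ·  [on edge]
    (2,6)@(5, 13): e=[0,6,-2] → ·  [on edge]
    (3,6)@(7, 13): e=[8,0,-4] → ·  [on edge]
    (0,7)@(1, 15): e=[-16,20,0] → ·  [on edge]
    (2,7)@(5, 15): e=[0,8,-4] → ·  [on edge]
  covered (3 px):
    · · · ·
    · · · ·
    · · · ·
    · · # ·
    · · # ·
    · · # ·
    · · · ·
    · · · ·

Answer: [[2,3],[2,4],[2,5]]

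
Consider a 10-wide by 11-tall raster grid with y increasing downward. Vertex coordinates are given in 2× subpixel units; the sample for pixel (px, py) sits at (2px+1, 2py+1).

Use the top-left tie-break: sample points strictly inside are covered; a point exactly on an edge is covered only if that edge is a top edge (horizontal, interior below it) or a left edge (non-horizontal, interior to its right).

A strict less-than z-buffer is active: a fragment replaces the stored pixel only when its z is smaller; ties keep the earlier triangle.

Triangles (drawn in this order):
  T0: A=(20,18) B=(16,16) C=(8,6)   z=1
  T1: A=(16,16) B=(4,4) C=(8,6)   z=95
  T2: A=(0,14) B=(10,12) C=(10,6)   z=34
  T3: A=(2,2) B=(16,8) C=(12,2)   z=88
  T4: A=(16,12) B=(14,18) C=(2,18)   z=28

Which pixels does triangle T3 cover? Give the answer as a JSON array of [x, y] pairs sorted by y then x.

T0:
  2·area = 24
  edge (20, 18)→(16, 16): d=(-4,-2) top-left  bias=+0
  edge (16, 16)→(8, 6): d=(-8,-10) top-left  bias=+0
  edge (8, 6)→(20, 18): d=(12,12) right/bottom  bias=-1
    (1,0)@(3, 1): e=[34,-10,0] → .  [on edge]
    (2,1)@(5, 3): e=[30,-6,0] → .  [on edge]
    (3,2)@(7, 5): e=[26,-2,0] → .  [on edge]
    (4,3)@(9, 7): e=[22,2,0] → .  [on edge]
    (5,4)@(11, 9): e=[18,6,0] → .  [on edge]
    (6,5)@(13, 11): e=[14,10,0] → .  [on edge]
    (7,6)@(15, 13): e=[10,14,0] → .  [on edge]
    (8,7)@(17, 15): e=[6,18,0] → .  [on edge]
    (9,8)@(19, 17): e=[2,22,0] → .  [on edge]
  covered (0 px):
    . . . . . . . . . .
    . . . . . . . . . .
    . . . . . . . . . .
    . . . . . . . . . .
    . . . . . . . . . .
    . . . . . . . . . .
    . . . . . . . . . .
    . . . . . . . . . .
    . . . . . . . . . .
    . . . . . . . . . .
    . . . . . . . . . .
T1:
  2·area = 24
  edge (16, 16)→(4, 4): d=(-12,-12) top-left  bias=+0
  edge (4, 4)→(8, 6): d=(4,2) right/bottom  bias=-1
  edge (8, 6)→(16, 16): d=(8,10) right/bottom  bias=-1
    (0,0)@(1, 1): e=[0,-6,30] → .  [on edge]
    (1,1)@(3, 3): e=[0,-2,26] → .  [on edge]
    (2,2)@(5, 5): e=[0,2,22] → X  [on edge]
    (3,2)@(7, 5): e=[24,-2,2] → .
    (2,3)@(5, 7): e=[-24,10,38] → .
    (3,3)@(7, 7): e=[0,6,18] → X  [on edge]
    (4,3)@(9, 7): e=[24,2,-2] → .
    (3,4)@(7, 9): e=[-24,14,34] → .
    (4,4)@(9, 9): e=[0,10,14] → X  [on edge]
    (5,4)@(11, 9): e=[24,6,-6] → .
    (4,5)@(9, 11): e=[-24,18,30] → .
    (5,5)@(11, 11): e=[0,14,10] → X  [on edge]
    (6,6)@(13, 13): e=[0,18,6] → X  [on edge]
    (7,7)@(15, 15): e=[0,22,2] → X  [on edge]
    (8,8)@(17, 17): e=[0,26,-2] → .  [on edge]
    (9,9)@(19, 19): e=[0,30,-6] → .  [on edge]
  covered (6 px):
    . . . . . . . . . .
    . . . . . . . . . .
    . . X . . . . . . .
    . . . X . . . . . .
    . . . . X . . . . .
    . . . . . X . . . .
    . . . . . . X . . .
    . . . . . . . X . .
    . . . . . . . . . .
    . . . . . . . . . .
    . . . . . . . . . .
T2:
  2·area = 60  (B↔C swapped to make it positive)
  edge (0, 14)→(10, 6): d=(10,-8) top-left  bias=+0
  edge (10, 6)→(10, 12): d=(0,6) right/bottom  bias=-1
  edge (10, 12)→(0, 14): d=(-10,2) right/bottom  bias=-1
    (4,3)@(9, 7): e=[2,6,52] → X
    (5,3)@(11, 7): e=[18,-6,48] → .
    (3,4)@(7, 9): e=[6,18,36] → X
    (5,4)@(11, 9): e=[38,-6,28] → .
    (2,5)@(5, 11): e=[10,30,20] → X
    (5,5)@(11, 11): e=[58,-6,8] → .
    (7,5)@(15, 11): e=[90,-30,0] → .  [on edge]
    (1,6)@(3, 13): e=[14,42,4] → X
    (2,6)@(5, 13): e=[30,30,0] → .  [on edge]
    (3,6)@(7, 13): e=[46,18,-4] → .
    (4,6)@(9, 13): e=[62,6,-8] → .
    (1,7)@(3, 15): e=[34,42,-16] → .
  covered (7 px):
    . . . . . . . . . .
    . . . . . . . . . .
    . . . . . . . . . .
    . . . . X . . . . .
    . . . X X . . . . .
    . . X X X . . . . .
    . X . . . . . . . .
    . . . . . . . . . .
    . . . . . . . . . .
    . . . . . . . . . .
    . . . . . . . . . .
T3:
  2·area = 60  (B↔C swapped to make it positive)
  edge (2, 2)→(12, 2): d=(10,0) top-left  bias=+0
  edge (12, 2)→(16, 8): d=(4,6) right/bottom  bias=-1
  edge (16, 8)→(2, 2): d=(-14,-6) top-left  bias=+0
    (2,1)@(5, 3): e=[10,46,4] → X
    (3,1)@(7, 3): e=[10,34,16] → X
    (4,1)@(9, 3): e=[10,22,28] → X
    (5,1)@(11, 3): e=[10,10,40] → X
    (6,1)@(13, 3): e=[10,-2,52] → .
    (2,2)@(5, 5): e=[30,54,-24] → .
    (3,2)@(7, 5): e=[30,42,-12] → .
    (4,2)@(9, 5): e=[30,30,0] → X  [on edge]
    (6,2)@(13, 5): e=[30,6,24] → X
    (7,2)@(15, 5): e=[30,-6,36] → .
    (4,3)@(9, 7): e=[50,38,-28] → .
    (5,3)@(11, 7): e=[50,26,-16] → .
  covered (8 px):
    . . . . . . . . . .
    . . X X X X . . . .
    . . . . X X X . . .
    . . . . . . . X . .
    . . . . . . . . . .
    . . . . . . . . . .
    . . . . . . . . . .
    . . . . . . . . . .
    . . . . . . . . . .
    . . . . . . . . . .
    . . . . . . . . . .
T4:
  2·area = 72
  edge (16, 12)→(14, 18): d=(-2,6) right/bottom  bias=-1
  edge (14, 18)→(2, 18): d=(-12,0) right/bottom  bias=-1
  edge (2, 18)→(16, 12): d=(14,-6) top-left  bias=+0
    (9,1)@(19, 3): e=[0,180,-108] → .  [on edge]
    (8,4)@(17, 9): e=[0,108,-36] → .  [on edge]
    (7,6)@(15, 13): e=[4,60,8] → X
    (8,6)@(17, 13): e=[-8,60,20] → .
    (4,7)@(9, 15): e=[36,36,0] → X  [on edge]
    (5,7)@(11, 15): e=[24,36,12] → X
    (6,7)@(13, 15): e=[12,36,24] → X
    (7,7)@(15, 15): e=[0,36,36] → .  [on edge]
    (2,8)@(5, 17): e=[56,12,4] → X
    (3,8)@(7, 17): e=[44,12,16] → X
    (7,8)@(15, 17): e=[-4,12,64] → .
    (2,9)@(5, 19): e=[52,-12,32] → .
    (6,10)@(13, 21): e=[0,-36,108] → .  [on edge]
  covered (9 px):
    . . . . . . . . . .
    . . . . . . . . . .
    . . . . . . . . . .
    . . . . . . . . . .
    . . . . . . . . . .
    . . . . . . . . . .
    . . . . . . . X . .
    . . . . X X X . . .
    . . X X X X X . . .
    . . . . . . . . . .
    . . . . . . . . . .

Answer: [[2,1],[3,1],[4,1],[5,1],[4,2],[5,2],[6,2],[7,3]]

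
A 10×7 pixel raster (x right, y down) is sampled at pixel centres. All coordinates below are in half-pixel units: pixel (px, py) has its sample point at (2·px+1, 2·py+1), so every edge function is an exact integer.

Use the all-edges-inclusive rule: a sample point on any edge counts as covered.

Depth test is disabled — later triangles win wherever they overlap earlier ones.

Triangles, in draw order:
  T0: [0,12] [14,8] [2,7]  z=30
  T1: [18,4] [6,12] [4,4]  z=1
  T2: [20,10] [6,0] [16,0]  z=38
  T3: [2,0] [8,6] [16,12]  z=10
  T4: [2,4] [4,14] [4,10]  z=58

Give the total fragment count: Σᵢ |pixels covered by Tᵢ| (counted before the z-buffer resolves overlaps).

T0:
  2·area = 62  (B↔C swapped to make it positive)
  edge (0, 12)→(2, 7): d=(2,-5) inclusive
  edge (2, 7)→(14, 8): d=(12,1) inclusive
  edge (14, 8)→(0, 12): d=(-14,4) inclusive
    (1,4)@(3, 9): e=[9,23,30] → #
    (2,4)@(5, 9): e=[19,21,22] → #
    (3,4)@(7, 9): e=[29,19,14] → #
    (4,4)@(9, 9): e=[39,17,6] → #
    (5,4)@(11, 9): e=[49,15,-2] → ·
    (0,5)@(1, 11): e=[3,49,10] → #
    (2,5)@(5, 11): e=[23,45,-6] → ·
    (3,5)@(7, 11): e=[33,43,-14] → ·
    (4,5)@(9, 11): e=[43,41,-22] → ·
    (0,6)@(1, 13): e=[7,73,-18] → ·
    (1,6)@(3, 13): e=[17,71,-26] → ·
  covered (6 px):
    · · · · · · · · · ·
    · · · · · · · · · ·
    · · · · · · · · · ·
    · · · · · · · · · ·
    · # # # # · · · · ·
    # # · · · · · · · ·
    · · · · · · · · · ·
T1:
  2·area = 112
  edge (18, 4)→(6, 12): d=(-12,8) inclusive
  edge (6, 12)→(4, 4): d=(-2,-8) inclusive
  edge (4, 4)→(18, 4): d=(14,0) inclusive
    (2,2)@(5, 5): e=[92,6,14] → #
    (3,2)@(7, 5): e=[76,22,14] → #
    (4,2)@(9, 5): e=[60,38,14] → #
    (5,2)@(11, 5): e=[44,54,14] → #
    (6,2)@(13, 5): e=[28,70,14] → #
    (7,2)@(15, 5): e=[12,86,14] → #
    (8,2)@(17, 5): e=[-4,102,14] → ·
    (2,3)@(5, 7): e=[68,2,42] → #
    (7,3)@(15, 7): e=[-12,82,42] → ·
    (2,4)@(5, 9): e=[44,-2,70] → ·
    (3,4)@(7, 9): e=[28,14,70] → #
    (5,4)@(11, 9): e=[-4,46,70] → ·
  covered (14 px):
    · · · · · · · · · ·
    · · · · · · · · · ·
    · · # # # # # # · ·
    · · # # # # # · · ·
    · · · # # · · · · ·
    · · · # · · · · · ·
    · · · · · · · · · ·
T2:
  2·area = 100
  edge (20, 10)→(6, 0): d=(-14,-10) inclusive
  edge (6, 0)→(16, 0): d=(10,0) inclusive
  edge (16, 0)→(20, 10): d=(4,10) inclusive
    (4,0)@(9, 1): e=[16,10,74] → #
    (5,0)@(11, 1): e=[36,10,54] → #
    (6,0)@(13, 1): e=[56,10,34] → #
    (7,0)@(15, 1): e=[76,10,14] → #
    (8,0)@(17, 1): e=[96,10,-6] → ·
    (4,1)@(9, 3): e=[-12,30,82] → ·
    (5,1)@(11, 3): e=[8,30,62] → #
    (8,1)@(17, 3): e=[68,30,2] → #
    (9,1)@(19, 3): e=[88,30,-18] → ·
    (5,2)@(11, 5): e=[-20,50,70] → ·
    (6,2)@(13, 5): e=[0,50,50] → #  [on edge]
    (9,2)@(19, 5): e=[60,50,-10] → ·
  covered (13 px):
    · · · · # # # # · ·
    · · · · · # # # # ·
    · · · · · · # # # ·
    · · · · · · · · # ·
    · · · · · · · · · #
    · · · · · · · · · ·
    · · · · · · · · · ·
T3:
  2·area = 12  (B↔C swapped to make it positive)
  edge (2, 0)→(16, 12): d=(14,12) inclusive
  edge (16, 12)→(8, 6): d=(-8,-6) inclusive
  edge (8, 6)→(2, 0): d=(-6,-6) inclusive
    (1,0)@(3, 1): e=[2,10,0] → #  [on edge]
    (2,0)@(5, 1): e=[-22,22,12] → ·
    (1,1)@(3, 3): e=[30,-6,-12] → ·
    (2,1)@(5, 3): e=[6,6,0] → #  [on edge]
    (3,1)@(7, 3): e=[-18,18,12] → ·
    (2,2)@(5, 5): e=[34,-10,-12] → ·
    (3,2)@(7, 5): e=[10,2,0] → #  [on edge]
    (4,2)@(9, 5): e=[-14,14,12] → ·
    (3,3)@(7, 7): e=[38,-14,-12] → ·
    (4,3)@(9, 7): e=[14,-2,0] → ·  [on edge]
    (5,4)@(11, 9): e=[18,-6,0] → ·  [on edge]
    (6,5)@(13, 11): e=[22,-10,0] → ·  [on edge]
    (7,6)@(15, 13): e=[26,-14,0] → ·  [on edge]
  covered (3 px):
    · # · · · · · · · ·
    · · # · · · · · · ·
    · · · # · · · · · ·
    · · · · · · · · · ·
    · · · · · · · · · ·
    · · · · · · · · · ·
    · · · · · · · · · ·
T4:
  2·area = 8  (B↔C swapped to make it positive)
  edge (2, 4)→(4, 10): d=(2,6) inclusive
  edge (4, 10)→(4, 14): d=(0,4) inclusive
  edge (4, 14)→(2, 4): d=(-2,-10) inclusive
    (0,0)@(1, 1): e=[0,12,-4] → ·  [on edge]
    (1,3)@(3, 7): e=[0,4,4] → #  [on edge]
    (2,3)@(5, 7): e=[-12,-4,24] → ·
    (1,4)@(3, 9): e=[4,4,0] → #  [on edge]
    (2,4)@(5, 9): e=[-8,-4,20] → ·
    (1,5)@(3, 11): e=[8,4,-4] → ·
    (2,6)@(5, 13): e=[0,-4,12] → ·  [on edge]
  covered (2 px):
    · · · · · · · · · ·
    · · · · · · · · · ·
    · · · · · · · · · ·
    · # · · · · · · · ·
    · # · · · · · · · ·
    · · · · · · · · · ·
    · · · · · · · · · ·

Answer: 38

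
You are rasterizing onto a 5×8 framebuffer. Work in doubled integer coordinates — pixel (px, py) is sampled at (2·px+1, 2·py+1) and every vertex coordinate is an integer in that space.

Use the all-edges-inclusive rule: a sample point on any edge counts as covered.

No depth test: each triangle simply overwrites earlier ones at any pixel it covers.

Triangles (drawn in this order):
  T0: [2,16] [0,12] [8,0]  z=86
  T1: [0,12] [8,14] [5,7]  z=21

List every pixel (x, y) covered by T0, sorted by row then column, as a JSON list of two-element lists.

T0:
  2·area = 56
  edge (2, 16)→(0, 12): d=(-2,-4) inclusive
  edge (0, 12)→(8, 0): d=(8,-12) inclusive
  edge (8, 0)→(2, 16): d=(-6,16) inclusive
    (2,2)@(5, 5): e=[34,4,18] → █
    (3,2)@(7, 5): e=[42,28,-14] → ·
    (2,3)@(5, 7): e=[30,20,6] → █
    (3,3)@(7, 7): e=[38,44,-26] → ·
    (1,4)@(3, 9): e=[18,12,26] → █
    (2,4)@(5, 9): e=[26,36,-6] → ·
    (0,5)@(1, 11): e=[6,4,46] → █
    (2,5)@(5, 11): e=[22,52,-18] → ·
    (0,6)@(1, 13): e=[2,20,34] → █
    (2,6)@(5, 13): e=[18,68,-30] → ·
    (0,7)@(1, 15): e=[-2,36,22] → ·
    (1,7)@(3, 15): e=[6,60,-10] → ·
  covered (7 px):
    · · · · ·
    · · · · ·
    · · █ · ·
    · · █ · ·
    · █ · · ·
    █ █ · · ·
    █ █ · · ·
    · · · · ·
T1:
  2·area = 50  (B↔C swapped to make it positive)
  edge (0, 12)→(5, 7): d=(5,-5) inclusive
  edge (5, 7)→(8, 14): d=(3,7) inclusive
  edge (8, 14)→(0, 12): d=(-8,-2) inclusive
    (4,1)@(9, 3): e=[0,-40,90] → ·  [on edge]
    (3,2)@(7, 5): e=[0,-20,70] → ·  [on edge]
    (2,3)@(5, 7): e=[0,0,50] → █  [on edge]
    (3,3)@(7, 7): e=[10,-14,54] → ·
    (1,4)@(3, 9): e=[0,20,30] → █  [on edge]
    (3,4)@(7, 9): e=[20,-8,38] → ·
    (0,5)@(1, 11): e=[0,40,10] → █  [on edge]
    (3,5)@(7, 11): e=[30,-2,22] → ·
    (0,6)@(1, 13): e=[10,46,-6] → ·
    (1,6)@(3, 13): e=[20,32,-2] → ·
    (2,6)@(5, 13): e=[30,18,2] → █
    (3,6)@(7, 13): e=[40,4,6] → █
  covered (8 px):
    · · · · ·
    · · · · ·
    · · · · ·
    · · █ · ·
    · █ █ · ·
    █ █ █ · ·
    · · █ █ ·
    · · · · ·

Result: [[2,2],[2,3],[1,4],[0,5],[1,5],[0,6],[1,6]]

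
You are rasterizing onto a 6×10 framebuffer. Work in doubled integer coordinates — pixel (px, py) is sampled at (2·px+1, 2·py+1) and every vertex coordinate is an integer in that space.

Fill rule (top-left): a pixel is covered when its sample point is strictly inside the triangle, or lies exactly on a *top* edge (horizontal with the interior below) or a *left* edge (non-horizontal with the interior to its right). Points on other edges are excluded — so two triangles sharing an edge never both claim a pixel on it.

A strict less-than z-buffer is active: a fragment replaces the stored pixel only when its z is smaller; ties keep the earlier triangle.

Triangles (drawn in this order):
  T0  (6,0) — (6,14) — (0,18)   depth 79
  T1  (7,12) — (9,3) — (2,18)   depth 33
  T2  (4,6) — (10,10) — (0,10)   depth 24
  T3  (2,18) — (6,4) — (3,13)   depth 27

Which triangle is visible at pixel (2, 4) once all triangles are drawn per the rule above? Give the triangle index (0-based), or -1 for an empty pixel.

T0:
  2·area = 84
  edge (6, 0)→(6, 14): d=(0,14) right/bottom  bias=-1
  edge (6, 14)→(0, 18): d=(-6,4) right/bottom  bias=-1
  edge (0, 18)→(6, 0): d=(6,-18) top-left  bias=+0
    (2,1)@(5, 3): e=[14,70,0] → #  [on edge]
    (3,1)@(7, 3): e=[-14,62,36] → ·
    (2,2)@(5, 5): e=[14,58,12] → #
    (3,2)@(7, 5): e=[-14,50,48] → ·
    (2,3)@(5, 7): e=[14,46,24] → #
    (3,3)@(7, 7): e=[-14,38,60] → ·
    (1,4)@(3, 9): e=[42,42,0] → #  [on edge]
    (3,4)@(7, 9): e=[-14,26,72] → ·
    (1,5)@(3, 11): e=[42,30,12] → #
    (3,5)@(7, 11): e=[-14,14,84] → ·
    (1,6)@(3, 13): e=[42,18,24] → #
    (3,6)@(7, 13): e=[-14,2,96] → ·
    (0,7)@(1, 15): e=[70,14,0] → #  [on edge]
  covered (12 px):
    · · · · · ·
    · · # · · ·
    · · # · · ·
    · · # · · ·
    · # # · · ·
    · # # · · ·
    · # # · · ·
    # # · · · ·
    # · · · · ·
    · · · · · ·
T1:
  2·area = 33  (B↔C swapped to make it positive)
  edge (7, 12)→(2, 18): d=(-5,6) right/bottom  bias=-1
  edge (2, 18)→(9, 3): d=(7,-15) top-left  bias=+0
  edge (9, 3)→(7, 12): d=(-2,9) right/bottom  bias=-1
    (4,1)@(9, 3): e=[33,0,0] → ·  [on edge]
    (3,4)@(7, 9): e=[15,12,6] → #
    (4,4)@(9, 9): e=[3,42,-12] → ·
    (3,5)@(7, 11): e=[5,26,2] → #
    (4,5)@(9, 11): e=[-7,56,-16] → ·
    (2,6)@(5, 13): e=[7,10,16] → #
    (3,6)@(7, 13): e=[-5,40,-2] → ·
    (2,7)@(5, 15): e=[-3,24,12] → ·
  covered (3 px):
    · · · · · ·
    · · · · · ·
    · · · · · ·
    · · · · · ·
    · · · # · ·
    · · · # · ·
    · · # · · ·
    · · · · · ·
    · · · · · ·
    · · · · · ·
T2:
  2·area = 40
  edge (4, 6)→(10, 10): d=(6,4) right/bottom  bias=-1
  edge (10, 10)→(0, 10): d=(-10,0) right/bottom  bias=-1
  edge (0, 10)→(4, 6): d=(4,-4) top-left  bias=+0
    (4,0)@(9, 1): e=[-50,90,0] → ·  [on edge]
    (3,1)@(7, 3): e=[-30,70,0] → ·  [on edge]
    (2,2)@(5, 5): e=[-10,50,0] → ·  [on edge]
    (1,3)@(3, 7): e=[10,30,0] → #  [on edge]
    (2,3)@(5, 7): e=[2,30,8] → #
    (3,3)@(7, 7): e=[-6,30,16] → ·
    (0,4)@(1, 9): e=[30,10,0] → #  [on edge]
    (3,4)@(7, 9): e=[6,10,24] → #
    (4,4)@(9, 9): e=[-2,10,32] → ·
    (0,5)@(1, 11): e=[42,-10,8] → ·
    (1,5)@(3, 11): e=[34,-10,16] → ·
    (2,5)@(5, 11): e=[26,-10,24] → ·
  covered (6 px):
    · · · · · ·
    · · · · · ·
    · · · · · ·
    · # # · · ·
    # # # # · ·
    · · · · · ·
    · · · · · ·
    · · · · · ·
    · · · · · ·
    · · · · · ·
T3:
  2·area = 6  (B↔C swapped to make it positive)
  edge (2, 18)→(3, 13): d=(1,-5) top-left  bias=+0
  edge (3, 13)→(6, 4): d=(3,-9) top-left  bias=+0
  edge (6, 4)→(2, 18): d=(-4,14) right/bottom  bias=-1
    (3,0)@(7, 1): e=[8,0,-2] → ·  [on edge]
    (2,1)@(5, 3): e=[0,-12,18] → ·  [on edge]
    (2,3)@(5, 7): e=[4,0,2] → #  [on edge]
    (3,3)@(7, 7): e=[14,18,-26] → ·
    (2,4)@(5, 9): e=[6,6,-6] → ·
    (1,6)@(3, 13): e=[0,0,6] → #  [on edge]
    (2,6)@(5, 13): e=[10,18,-22] → ·
    (1,7)@(3, 15): e=[2,6,-2] → ·
    (0,9)@(1, 19): e=[-4,0,10] → ·  [on edge]
  covered (2 px):
    · · · · · ·
    · · · · · ·
    · · · · · ·
    · · # · · ·
    · · · · · ·
    · · · · · ·
    · # · · · ·
    · · · · · ·
    · · · · · ·
    · · · · · ·

Z-buffer (winner per pixel, '.' = empty):
  . . . . . .
  . . 0 . . .
  . . 0 . . .
  . 2 2 . . .
  2 2 2 2 . .
  . 0 0 1 . .
  . 3 1 . . .
  0 0 . . . .
  0 . . . . .
  . . . . . .

Final: 2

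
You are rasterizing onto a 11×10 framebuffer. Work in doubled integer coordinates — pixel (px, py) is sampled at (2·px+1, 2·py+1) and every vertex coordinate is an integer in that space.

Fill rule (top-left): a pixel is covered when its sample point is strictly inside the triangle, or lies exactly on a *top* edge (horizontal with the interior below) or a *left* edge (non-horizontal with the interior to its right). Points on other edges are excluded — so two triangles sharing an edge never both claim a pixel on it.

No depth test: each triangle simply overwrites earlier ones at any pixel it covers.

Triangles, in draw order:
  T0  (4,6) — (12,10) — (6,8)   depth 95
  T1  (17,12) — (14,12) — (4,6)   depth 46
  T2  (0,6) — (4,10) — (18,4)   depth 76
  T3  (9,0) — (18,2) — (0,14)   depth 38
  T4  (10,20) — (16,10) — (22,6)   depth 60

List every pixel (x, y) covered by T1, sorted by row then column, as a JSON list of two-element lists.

T0:
  2·area = 8
  edge (4, 6)→(12, 10): d=(8,4) right/bottom  bias=-1
  edge (12, 10)→(6, 8): d=(-6,-2) top-left  bias=+0
  edge (6, 8)→(4, 6): d=(-2,-2) top-left  bias=+0
    (0,1)@(1, 3): e=[-12,20,0] → .  [on edge]
    (1,2)@(3, 5): e=[-4,12,0] → .  [on edge]
    (1,3)@(3, 7): e=[12,0,-4] → .  [on edge]
    (2,3)@(5, 7): e=[4,4,0] → X  [on edge]
    (3,3)@(7, 7): e=[-4,8,4] → .
    (2,4)@(5, 9): e=[20,-8,-4] → .
    (3,4)@(7, 9): e=[12,-4,0] → .  [on edge]
    (4,4)@(9, 9): e=[4,0,4] → X  [on edge]
    (5,4)@(11, 9): e=[-4,4,8] → .
    (4,5)@(9, 11): e=[20,-12,0] → .  [on edge]
    (7,5)@(15, 11): e=[-4,0,12] → .  [on edge]
    (5,6)@(11, 13): e=[28,-20,0] → .  [on edge]
    (10,6)@(21, 13): e=[-12,0,20] → .  [on edge]
    (6,7)@(13, 15): e=[36,-28,0] → .  [on edge]
    (7,8)@(15, 17): e=[44,-36,0] → .  [on edge]
    (8,9)@(17, 19): e=[52,-44,0] → .  [on edge]
  covered (2 px):
    . . . . . . . . . . .
    . . . . . . . . . . .
    . . . . . . . . . . .
    . . X . . . . . . . .
    . . . . X . . . . . .
    . . . . . . . . . . .
    . . . . . . . . . . .
    . . . . . . . . . . .
    . . . . . . . . . . .
    . . . . . . . . . . .
T1:
  2·area = 18
  edge (17, 12)→(14, 12): d=(-3,0) right/bottom  bias=-1
  edge (14, 12)→(4, 6): d=(-10,-6) top-left  bias=+0
  edge (4, 6)→(17, 12): d=(13,6) right/bottom  bias=-1
    (4,4)@(9, 9): e=[9,0,9] → X  [on edge]
    (5,4)@(11, 9): e=[9,12,-3] → .
    (4,5)@(9, 11): e=[3,-20,35] → .
    (6,5)@(13, 11): e=[3,4,11] → X
    (7,5)@(15, 11): e=[3,16,-1] → .
    (6,6)@(13, 13): e=[-3,-16,37] → .
    (9,7)@(19, 15): e=[-9,0,27] → .  [on edge]
  covered (2 px):
    . . . . . . . . . . .
    . . . . . . . . . . .
    . . . . . . . . . . .
    . . . . . . . . . . .
    . . . . X . . . . . .
    . . . . . . X . . . .
    . . . . . . . . . . .
    . . . . . . . . . . .
    . . . . . . . . . . .
    . . . . . . . . . . .
T2:
  2·area = 80  (B↔C swapped to make it positive)
  edge (0, 6)→(18, 4): d=(18,-2) top-left  bias=+0
  edge (18, 4)→(4, 10): d=(-14,6) right/bottom  bias=-1
  edge (4, 10)→(0, 6): d=(-4,-4) top-left  bias=+0
    (4,2)@(9, 5): e=[0,40,40] → X  [on edge]
    (5,2)@(11, 5): e=[4,28,48] → X
    (6,2)@(13, 5): e=[8,16,56] → X
    (7,2)@(15, 5): e=[12,4,64] → X
    (8,2)@(17, 5): e=[16,-8,72] → .
    (0,3)@(1, 7): e=[20,60,0] → X  [on edge]
    (1,3)@(3, 7): e=[24,48,8] → X
    (2,3)@(5, 7): e=[28,36,16] → X
    (3,3)@(7, 7): e=[32,24,24] → X
    (5,3)@(11, 7): e=[40,0,40] → .  [on edge]
    (6,3)@(13, 7): e=[44,-12,48] → .
    (7,3)@(15, 7): e=[48,-24,56] → .
    (1,4)@(3, 9): e=[60,20,0] → X  [on edge]
    (2,5)@(5, 11): e=[100,-20,0] → .  [on edge]
    (3,6)@(7, 13): e=[140,-60,0] → .  [on edge]
    (4,7)@(9, 15): e=[180,-100,0] → .  [on edge]
    (5,8)@(11, 17): e=[220,-140,0] → .  [on edge]
    (6,9)@(13, 19): e=[260,-180,0] → .  [on edge]
  covered (11 px):
    . . . . . . . . . . .
    . . . . . . . . . . .
    . . . . X X X X . . .
    X X X X X . . . . . .
    . X X . . . . . . . .
    . . . . . . . . . . .
    . . . . . . . . . . .
    . . . . . . . . . . .
    . . . . . . . . . . .
    . . . . . . . . . . .
T3:
  2·area = 144
  edge (9, 0)→(18, 2): d=(9,2) right/bottom  bias=-1
  edge (18, 2)→(0, 14): d=(-18,12) right/bottom  bias=-1
  edge (0, 14)→(9, 0): d=(9,-14) top-left  bias=+0
    (4,0)@(9, 1): e=[9,126,9] → X
    (5,0)@(11, 1): e=[5,102,37] → X
    (6,0)@(13, 1): e=[1,78,65] → X
    (7,0)@(15, 1): e=[-3,54,93] → .
    (4,1)@(9, 3): e=[27,90,27] → X
    (7,1)@(15, 3): e=[15,18,111] → X
    (8,1)@(17, 3): e=[11,-6,139] → .
    (3,2)@(7, 5): e=[49,78,17] → X
    (7,2)@(15, 5): e=[33,-18,129] → .
    (2,3)@(5, 7): e=[71,66,7] → X
    (5,3)@(11, 7): e=[59,-6,91] → .
    (6,3)@(13, 7): e=[55,-30,119] → .
  covered (18 px):
    . . . . X X X . . . .
    . . . . X X X X . . .
    . . . X X X X . . . .
    . . X X X . . . . . .
    . . X X . . . . . . .
    . X . . . . . . . . .
    X . . . . . . . . . .
    . . . . . . . . . . .
    . . . . . . . . . . .
    . . . . . . . . . . .
T4:
  2·area = 36
  edge (10, 20)→(16, 10): d=(6,-10) top-left  bias=+0
  edge (16, 10)→(22, 6): d=(6,-4) top-left  bias=+0
  edge (22, 6)→(10, 20): d=(-12,14) right/bottom  bias=-1
    (9,2)@(19, 5): e=[0,-18,54] → .  [on edge]
    (10,3)@(21, 7): e=[32,2,2] → X
    (9,4)@(19, 9): e=[24,6,6] → X
    (10,4)@(21, 9): e=[44,14,-22] → .
    (8,5)@(17, 11): e=[16,10,10] → X
    (9,5)@(19, 11): e=[36,18,-18] → .
    (7,6)@(15, 13): e=[8,14,14] → X
    (8,6)@(17, 13): e=[28,22,-14] → .
    (6,7)@(13, 15): e=[0,18,18] → X  [on edge]
    (7,7)@(15, 15): e=[20,26,-10] → .
    (6,8)@(13, 17): e=[12,30,-6] → .
  covered (5 px):
    . . . . . . . . . . .
    . . . . . . . . . . .
    . . . . . . . . . . .
    . . . . . . . . . . X
    . . . . . . . . . X .
    . . . . . . . . X . .
    . . . . . . . X . . .
    . . . . . . X . . . .
    . . . . . . . . . . .
    . . . . . . . . . . .

Result: [[4,4],[6,5]]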